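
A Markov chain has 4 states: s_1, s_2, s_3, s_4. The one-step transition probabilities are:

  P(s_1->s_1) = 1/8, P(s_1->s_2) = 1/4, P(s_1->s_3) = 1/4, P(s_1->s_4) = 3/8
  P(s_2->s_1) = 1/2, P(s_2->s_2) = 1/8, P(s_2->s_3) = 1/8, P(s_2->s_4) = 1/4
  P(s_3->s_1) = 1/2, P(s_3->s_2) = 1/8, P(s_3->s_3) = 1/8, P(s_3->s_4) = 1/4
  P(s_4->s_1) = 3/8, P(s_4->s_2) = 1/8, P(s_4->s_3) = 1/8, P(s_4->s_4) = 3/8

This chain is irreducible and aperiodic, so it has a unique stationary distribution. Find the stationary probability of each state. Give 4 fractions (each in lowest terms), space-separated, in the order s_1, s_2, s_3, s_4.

The stationary distribution satisfies pi = pi * P, i.e.:
  pi_s_1 = 1/8*pi_s_1 + 1/2*pi_s_2 + 1/2*pi_s_3 + 3/8*pi_s_4
  pi_s_2 = 1/4*pi_s_1 + 1/8*pi_s_2 + 1/8*pi_s_3 + 1/8*pi_s_4
  pi_s_3 = 1/4*pi_s_1 + 1/8*pi_s_2 + 1/8*pi_s_3 + 1/8*pi_s_4
  pi_s_4 = 3/8*pi_s_1 + 1/4*pi_s_2 + 1/4*pi_s_3 + 3/8*pi_s_4
with normalization: pi_s_1 + pi_s_2 + pi_s_3 + pi_s_4 = 1.

Using the first 3 balance equations plus normalization, the linear system A*pi = b is:
  [-7/8, 1/2, 1/2, 3/8] . pi = 0
  [1/4, -7/8, 1/8, 1/8] . pi = 0
  [1/4, 1/8, -7/8, 1/8] . pi = 0
  [1, 1, 1, 1] . pi = 1

Solving yields:
  pi_s_1 = 1/3
  pi_s_2 = 1/6
  pi_s_3 = 1/6
  pi_s_4 = 1/3

Verification (pi * P):
  1/3*1/8 + 1/6*1/2 + 1/6*1/2 + 1/3*3/8 = 1/3 = pi_s_1  (ok)
  1/3*1/4 + 1/6*1/8 + 1/6*1/8 + 1/3*1/8 = 1/6 = pi_s_2  (ok)
  1/3*1/4 + 1/6*1/8 + 1/6*1/8 + 1/3*1/8 = 1/6 = pi_s_3  (ok)
  1/3*3/8 + 1/6*1/4 + 1/6*1/4 + 1/3*3/8 = 1/3 = pi_s_4  (ok)

Answer: 1/3 1/6 1/6 1/3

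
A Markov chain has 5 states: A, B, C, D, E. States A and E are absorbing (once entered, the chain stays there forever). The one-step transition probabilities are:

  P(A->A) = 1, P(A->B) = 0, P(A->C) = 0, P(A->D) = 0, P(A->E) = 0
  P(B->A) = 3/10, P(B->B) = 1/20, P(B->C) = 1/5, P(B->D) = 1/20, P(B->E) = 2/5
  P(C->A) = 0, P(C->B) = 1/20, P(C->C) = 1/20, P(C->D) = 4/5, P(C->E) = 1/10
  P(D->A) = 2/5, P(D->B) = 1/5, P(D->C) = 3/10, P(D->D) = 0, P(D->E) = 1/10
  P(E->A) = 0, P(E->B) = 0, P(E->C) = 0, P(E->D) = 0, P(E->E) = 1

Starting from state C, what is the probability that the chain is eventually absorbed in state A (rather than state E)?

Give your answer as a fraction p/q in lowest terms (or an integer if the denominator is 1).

Let a_i = P(absorbed in A | start in state i).
Boundary conditions: a_A = 1, a_E = 0.
For each transient state i, a_i = sum_j P(i->j) * a_j:
  a_B = 3/10*a_A + 1/20*a_B + 1/5*a_C + 1/20*a_D + 2/5*a_E
  a_C = 0*a_A + 1/20*a_B + 1/20*a_C + 4/5*a_D + 1/10*a_E
  a_D = 2/5*a_A + 1/5*a_B + 3/10*a_C + 0*a_D + 1/10*a_E

Substituting a_A = 1 and a_E = 0, rearrange to (I - Q) a = r where r[i] = P(i -> A):
  [19/20, -1/5, -1/20] . (a_B, a_C, a_D) = 3/10
  [-1/20, 19/20, -4/5] . (a_B, a_C, a_D) = 0
  [-1/5, -3/10, 1] . (a_B, a_C, a_D) = 2/5

Solving yields:
  a_B = 1184/2489
  a_C = 1472/2489
  a_D = 1674/2489

Starting state is C, so the absorption probability is a_C = 1472/2489.

Answer: 1472/2489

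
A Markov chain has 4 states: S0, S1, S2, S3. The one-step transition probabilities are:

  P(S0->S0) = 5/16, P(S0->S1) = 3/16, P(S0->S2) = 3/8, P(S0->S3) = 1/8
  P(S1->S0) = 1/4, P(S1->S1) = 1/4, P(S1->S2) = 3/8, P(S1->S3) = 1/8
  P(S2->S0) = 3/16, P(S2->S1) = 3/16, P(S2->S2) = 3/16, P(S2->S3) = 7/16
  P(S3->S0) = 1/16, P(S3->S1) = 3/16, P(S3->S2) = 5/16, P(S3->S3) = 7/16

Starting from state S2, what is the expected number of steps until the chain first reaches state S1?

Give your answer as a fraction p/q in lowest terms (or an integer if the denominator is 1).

Let h_i = expected steps to first reach S1 from state i.
Boundary: h_S1 = 0.
First-step equations for the other states:
  h_S0 = 1 + 5/16*h_S0 + 3/16*h_S1 + 3/8*h_S2 + 1/8*h_S3
  h_S2 = 1 + 3/16*h_S0 + 3/16*h_S1 + 3/16*h_S2 + 7/16*h_S3
  h_S3 = 1 + 1/16*h_S0 + 3/16*h_S1 + 5/16*h_S2 + 7/16*h_S3

Substituting h_S1 = 0 and rearranging gives the linear system (I - Q) h = 1:
  [11/16, -3/8, -1/8] . (h_S0, h_S2, h_S3) = 1
  [-3/16, 13/16, -7/16] . (h_S0, h_S2, h_S3) = 1
  [-1/16, -5/16, 9/16] . (h_S0, h_S2, h_S3) = 1

Solving yields:
  h_S0 = 16/3
  h_S2 = 16/3
  h_S3 = 16/3

Starting state is S2, so the expected hitting time is h_S2 = 16/3.

Answer: 16/3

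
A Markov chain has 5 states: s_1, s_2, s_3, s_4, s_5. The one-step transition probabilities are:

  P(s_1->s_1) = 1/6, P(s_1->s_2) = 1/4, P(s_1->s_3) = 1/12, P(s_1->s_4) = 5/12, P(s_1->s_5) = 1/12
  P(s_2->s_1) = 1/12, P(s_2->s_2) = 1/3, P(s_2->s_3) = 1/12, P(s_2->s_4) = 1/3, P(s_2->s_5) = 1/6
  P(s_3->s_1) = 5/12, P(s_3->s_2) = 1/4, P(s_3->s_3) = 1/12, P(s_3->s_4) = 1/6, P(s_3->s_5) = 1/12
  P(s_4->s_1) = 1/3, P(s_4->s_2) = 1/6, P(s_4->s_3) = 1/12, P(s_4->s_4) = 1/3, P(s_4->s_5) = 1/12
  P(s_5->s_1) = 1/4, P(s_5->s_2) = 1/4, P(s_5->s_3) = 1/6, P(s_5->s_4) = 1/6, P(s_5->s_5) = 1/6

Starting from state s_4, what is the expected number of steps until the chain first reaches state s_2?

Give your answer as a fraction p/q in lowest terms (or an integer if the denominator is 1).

Let h_i = expected steps to first reach s_2 from state i.
Boundary: h_s_2 = 0.
First-step equations for the other states:
  h_s_1 = 1 + 1/6*h_s_1 + 1/4*h_s_2 + 1/12*h_s_3 + 5/12*h_s_4 + 1/12*h_s_5
  h_s_3 = 1 + 5/12*h_s_1 + 1/4*h_s_2 + 1/12*h_s_3 + 1/6*h_s_4 + 1/12*h_s_5
  h_s_4 = 1 + 1/3*h_s_1 + 1/6*h_s_2 + 1/12*h_s_3 + 1/3*h_s_4 + 1/12*h_s_5
  h_s_5 = 1 + 1/4*h_s_1 + 1/4*h_s_2 + 1/6*h_s_3 + 1/6*h_s_4 + 1/6*h_s_5

Substituting h_s_2 = 0 and rearranging gives the linear system (I - Q) h = 1:
  [5/6, -1/12, -5/12, -1/12] . (h_s_1, h_s_3, h_s_4, h_s_5) = 1
  [-5/12, 11/12, -1/6, -1/12] . (h_s_1, h_s_3, h_s_4, h_s_5) = 1
  [-1/3, -1/12, 2/3, -1/12] . (h_s_1, h_s_3, h_s_4, h_s_5) = 1
  [-1/4, -1/6, -1/6, 5/6] . (h_s_1, h_s_3, h_s_4, h_s_5) = 1

Solving yields:
  h_s_1 = 429/95
  h_s_3 = 1683/380
  h_s_4 = 462/95
  h_s_5 = 1677/380

Starting state is s_4, so the expected hitting time is h_s_4 = 462/95.

Answer: 462/95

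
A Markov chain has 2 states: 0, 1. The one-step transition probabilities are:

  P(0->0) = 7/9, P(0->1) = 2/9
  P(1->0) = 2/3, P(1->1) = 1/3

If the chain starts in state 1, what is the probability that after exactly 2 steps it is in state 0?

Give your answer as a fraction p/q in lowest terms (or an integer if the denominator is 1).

Computing P^2 by repeated multiplication:
P^1 =
  0: [7/9, 2/9]
  1: [2/3, 1/3]
P^2 =
  0: [61/81, 20/81]
  1: [20/27, 7/27]

(P^2)[1 -> 0] = 20/27

Answer: 20/27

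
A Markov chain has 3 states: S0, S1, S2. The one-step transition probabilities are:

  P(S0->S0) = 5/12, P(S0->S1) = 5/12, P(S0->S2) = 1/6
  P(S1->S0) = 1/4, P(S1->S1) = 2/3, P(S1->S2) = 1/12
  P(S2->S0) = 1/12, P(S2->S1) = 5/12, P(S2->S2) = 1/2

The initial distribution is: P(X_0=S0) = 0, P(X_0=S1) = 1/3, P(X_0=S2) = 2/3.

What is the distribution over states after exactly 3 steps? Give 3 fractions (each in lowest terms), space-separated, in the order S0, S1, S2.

Answer: 317/1296 53/96 527/2592

Derivation:
Propagating the distribution step by step (d_{t+1} = d_t * P):
d_0 = (S0=0, S1=1/3, S2=2/3)
  d_1[S0] = 0*5/12 + 1/3*1/4 + 2/3*1/12 = 5/36
  d_1[S1] = 0*5/12 + 1/3*2/3 + 2/3*5/12 = 1/2
  d_1[S2] = 0*1/6 + 1/3*1/12 + 2/3*1/2 = 13/36
d_1 = (S0=5/36, S1=1/2, S2=13/36)
  d_2[S0] = 5/36*5/12 + 1/2*1/4 + 13/36*1/12 = 23/108
  d_2[S1] = 5/36*5/12 + 1/2*2/3 + 13/36*5/12 = 13/24
  d_2[S2] = 5/36*1/6 + 1/2*1/12 + 13/36*1/2 = 53/216
d_2 = (S0=23/108, S1=13/24, S2=53/216)
  d_3[S0] = 23/108*5/12 + 13/24*1/4 + 53/216*1/12 = 317/1296
  d_3[S1] = 23/108*5/12 + 13/24*2/3 + 53/216*5/12 = 53/96
  d_3[S2] = 23/108*1/6 + 13/24*1/12 + 53/216*1/2 = 527/2592
d_3 = (S0=317/1296, S1=53/96, S2=527/2592)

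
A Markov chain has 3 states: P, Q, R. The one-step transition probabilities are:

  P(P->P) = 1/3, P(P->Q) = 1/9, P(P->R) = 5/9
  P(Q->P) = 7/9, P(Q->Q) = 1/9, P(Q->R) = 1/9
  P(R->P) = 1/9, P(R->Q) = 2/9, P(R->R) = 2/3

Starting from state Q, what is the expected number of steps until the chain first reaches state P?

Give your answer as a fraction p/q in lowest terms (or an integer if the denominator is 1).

Let h_i = expected steps to first reach P from state i.
Boundary: h_P = 0.
First-step equations for the other states:
  h_Q = 1 + 7/9*h_P + 1/9*h_Q + 1/9*h_R
  h_R = 1 + 1/9*h_P + 2/9*h_Q + 2/3*h_R

Substituting h_P = 0 and rearranging gives the linear system (I - Q) h = 1:
  [8/9, -1/9] . (h_Q, h_R) = 1
  [-2/9, 1/3] . (h_Q, h_R) = 1

Solving yields:
  h_Q = 18/11
  h_R = 45/11

Starting state is Q, so the expected hitting time is h_Q = 18/11.

Answer: 18/11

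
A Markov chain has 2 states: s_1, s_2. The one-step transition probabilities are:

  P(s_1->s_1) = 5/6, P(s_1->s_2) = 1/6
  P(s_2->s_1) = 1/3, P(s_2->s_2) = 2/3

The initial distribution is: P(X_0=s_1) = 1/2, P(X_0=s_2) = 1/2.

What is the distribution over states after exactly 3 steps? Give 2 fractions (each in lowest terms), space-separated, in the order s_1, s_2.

Answer: 31/48 17/48

Derivation:
Propagating the distribution step by step (d_{t+1} = d_t * P):
d_0 = (s_1=1/2, s_2=1/2)
  d_1[s_1] = 1/2*5/6 + 1/2*1/3 = 7/12
  d_1[s_2] = 1/2*1/6 + 1/2*2/3 = 5/12
d_1 = (s_1=7/12, s_2=5/12)
  d_2[s_1] = 7/12*5/6 + 5/12*1/3 = 5/8
  d_2[s_2] = 7/12*1/6 + 5/12*2/3 = 3/8
d_2 = (s_1=5/8, s_2=3/8)
  d_3[s_1] = 5/8*5/6 + 3/8*1/3 = 31/48
  d_3[s_2] = 5/8*1/6 + 3/8*2/3 = 17/48
d_3 = (s_1=31/48, s_2=17/48)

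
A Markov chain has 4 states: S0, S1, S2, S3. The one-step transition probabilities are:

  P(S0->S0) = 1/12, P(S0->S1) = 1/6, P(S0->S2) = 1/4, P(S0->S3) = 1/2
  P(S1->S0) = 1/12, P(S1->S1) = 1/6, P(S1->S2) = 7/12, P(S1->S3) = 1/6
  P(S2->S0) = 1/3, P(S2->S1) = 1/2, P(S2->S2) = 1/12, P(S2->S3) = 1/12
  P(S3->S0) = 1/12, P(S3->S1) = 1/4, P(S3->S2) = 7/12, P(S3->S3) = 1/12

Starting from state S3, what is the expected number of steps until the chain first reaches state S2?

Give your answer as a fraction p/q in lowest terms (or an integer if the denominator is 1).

Answer: 9/5

Derivation:
Let h_i = expected steps to first reach S2 from state i.
Boundary: h_S2 = 0.
First-step equations for the other states:
  h_S0 = 1 + 1/12*h_S0 + 1/6*h_S1 + 1/4*h_S2 + 1/2*h_S3
  h_S1 = 1 + 1/12*h_S0 + 1/6*h_S1 + 7/12*h_S2 + 1/6*h_S3
  h_S3 = 1 + 1/12*h_S0 + 1/4*h_S1 + 7/12*h_S2 + 1/12*h_S3

Substituting h_S2 = 0 and rearranging gives the linear system (I - Q) h = 1:
  [11/12, -1/6, -1/2] . (h_S0, h_S1, h_S3) = 1
  [-1/12, 5/6, -1/6] . (h_S0, h_S1, h_S3) = 1
  [-1/12, -1/4, 11/12] . (h_S0, h_S1, h_S3) = 1

Solving yields:
  h_S0 = 12/5
  h_S1 = 9/5
  h_S3 = 9/5

Starting state is S3, so the expected hitting time is h_S3 = 9/5.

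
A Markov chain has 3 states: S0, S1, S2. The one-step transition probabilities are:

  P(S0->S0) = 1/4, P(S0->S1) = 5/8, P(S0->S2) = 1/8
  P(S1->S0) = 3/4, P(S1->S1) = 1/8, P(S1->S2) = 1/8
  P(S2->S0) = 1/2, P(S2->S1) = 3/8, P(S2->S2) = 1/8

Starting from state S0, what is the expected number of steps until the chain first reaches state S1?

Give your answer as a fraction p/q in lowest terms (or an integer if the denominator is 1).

Answer: 32/19

Derivation:
Let h_i = expected steps to first reach S1 from state i.
Boundary: h_S1 = 0.
First-step equations for the other states:
  h_S0 = 1 + 1/4*h_S0 + 5/8*h_S1 + 1/8*h_S2
  h_S2 = 1 + 1/2*h_S0 + 3/8*h_S1 + 1/8*h_S2

Substituting h_S1 = 0 and rearranging gives the linear system (I - Q) h = 1:
  [3/4, -1/8] . (h_S0, h_S2) = 1
  [-1/2, 7/8] . (h_S0, h_S2) = 1

Solving yields:
  h_S0 = 32/19
  h_S2 = 40/19

Starting state is S0, so the expected hitting time is h_S0 = 32/19.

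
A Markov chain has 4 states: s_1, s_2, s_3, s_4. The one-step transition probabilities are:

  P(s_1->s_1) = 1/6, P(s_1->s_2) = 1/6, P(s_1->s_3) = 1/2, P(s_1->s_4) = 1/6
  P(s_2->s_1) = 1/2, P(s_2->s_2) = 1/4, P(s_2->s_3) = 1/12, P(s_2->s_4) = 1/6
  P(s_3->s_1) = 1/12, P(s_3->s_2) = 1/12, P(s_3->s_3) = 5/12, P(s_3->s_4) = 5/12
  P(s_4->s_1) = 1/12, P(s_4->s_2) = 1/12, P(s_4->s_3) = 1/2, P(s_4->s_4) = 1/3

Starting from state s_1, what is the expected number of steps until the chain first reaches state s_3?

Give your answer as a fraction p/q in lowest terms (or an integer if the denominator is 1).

Answer: 44/19

Derivation:
Let h_i = expected steps to first reach s_3 from state i.
Boundary: h_s_3 = 0.
First-step equations for the other states:
  h_s_1 = 1 + 1/6*h_s_1 + 1/6*h_s_2 + 1/2*h_s_3 + 1/6*h_s_4
  h_s_2 = 1 + 1/2*h_s_1 + 1/4*h_s_2 + 1/12*h_s_3 + 1/6*h_s_4
  h_s_4 = 1 + 1/12*h_s_1 + 1/12*h_s_2 + 1/2*h_s_3 + 1/3*h_s_4

Substituting h_s_3 = 0 and rearranging gives the linear system (I - Q) h = 1:
  [5/6, -1/6, -1/6] . (h_s_1, h_s_2, h_s_4) = 1
  [-1/2, 3/4, -1/6] . (h_s_1, h_s_2, h_s_4) = 1
  [-1/12, -1/12, 2/3] . (h_s_1, h_s_2, h_s_4) = 1

Solving yields:
  h_s_1 = 44/19
  h_s_2 = 64/19
  h_s_4 = 42/19

Starting state is s_1, so the expected hitting time is h_s_1 = 44/19.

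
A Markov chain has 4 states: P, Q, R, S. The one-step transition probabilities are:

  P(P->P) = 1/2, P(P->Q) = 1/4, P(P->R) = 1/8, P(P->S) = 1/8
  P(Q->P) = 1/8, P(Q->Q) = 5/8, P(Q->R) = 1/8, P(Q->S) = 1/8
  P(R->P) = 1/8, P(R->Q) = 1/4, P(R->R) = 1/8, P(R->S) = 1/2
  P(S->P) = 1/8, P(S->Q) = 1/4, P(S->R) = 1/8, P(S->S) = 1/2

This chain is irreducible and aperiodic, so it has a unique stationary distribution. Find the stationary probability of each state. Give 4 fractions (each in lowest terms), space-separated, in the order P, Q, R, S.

The stationary distribution satisfies pi = pi * P, i.e.:
  pi_P = 1/2*pi_P + 1/8*pi_Q + 1/8*pi_R + 1/8*pi_S
  pi_Q = 1/4*pi_P + 5/8*pi_Q + 1/4*pi_R + 1/4*pi_S
  pi_R = 1/8*pi_P + 1/8*pi_Q + 1/8*pi_R + 1/8*pi_S
  pi_S = 1/8*pi_P + 1/8*pi_Q + 1/2*pi_R + 1/2*pi_S
with normalization: pi_P + pi_Q + pi_R + pi_S = 1.

Using the first 3 balance equations plus normalization, the linear system A*pi = b is:
  [-1/2, 1/8, 1/8, 1/8] . pi = 0
  [1/4, -3/8, 1/4, 1/4] . pi = 0
  [1/8, 1/8, -7/8, 1/8] . pi = 0
  [1, 1, 1, 1] . pi = 1

Solving yields:
  pi_P = 1/5
  pi_Q = 2/5
  pi_R = 1/8
  pi_S = 11/40

Verification (pi * P):
  1/5*1/2 + 2/5*1/8 + 1/8*1/8 + 11/40*1/8 = 1/5 = pi_P  (ok)
  1/5*1/4 + 2/5*5/8 + 1/8*1/4 + 11/40*1/4 = 2/5 = pi_Q  (ok)
  1/5*1/8 + 2/5*1/8 + 1/8*1/8 + 11/40*1/8 = 1/8 = pi_R  (ok)
  1/5*1/8 + 2/5*1/8 + 1/8*1/2 + 11/40*1/2 = 11/40 = pi_S  (ok)

Answer: 1/5 2/5 1/8 11/40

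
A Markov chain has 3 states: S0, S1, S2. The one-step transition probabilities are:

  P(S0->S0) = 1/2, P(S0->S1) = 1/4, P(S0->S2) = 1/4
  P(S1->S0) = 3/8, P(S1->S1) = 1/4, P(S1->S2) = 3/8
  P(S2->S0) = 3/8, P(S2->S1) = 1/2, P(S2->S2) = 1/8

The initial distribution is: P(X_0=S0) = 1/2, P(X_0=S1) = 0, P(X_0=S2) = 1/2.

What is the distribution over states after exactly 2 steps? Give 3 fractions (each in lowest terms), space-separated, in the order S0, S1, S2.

Answer: 55/128 19/64 35/128

Derivation:
Propagating the distribution step by step (d_{t+1} = d_t * P):
d_0 = (S0=1/2, S1=0, S2=1/2)
  d_1[S0] = 1/2*1/2 + 0*3/8 + 1/2*3/8 = 7/16
  d_1[S1] = 1/2*1/4 + 0*1/4 + 1/2*1/2 = 3/8
  d_1[S2] = 1/2*1/4 + 0*3/8 + 1/2*1/8 = 3/16
d_1 = (S0=7/16, S1=3/8, S2=3/16)
  d_2[S0] = 7/16*1/2 + 3/8*3/8 + 3/16*3/8 = 55/128
  d_2[S1] = 7/16*1/4 + 3/8*1/4 + 3/16*1/2 = 19/64
  d_2[S2] = 7/16*1/4 + 3/8*3/8 + 3/16*1/8 = 35/128
d_2 = (S0=55/128, S1=19/64, S2=35/128)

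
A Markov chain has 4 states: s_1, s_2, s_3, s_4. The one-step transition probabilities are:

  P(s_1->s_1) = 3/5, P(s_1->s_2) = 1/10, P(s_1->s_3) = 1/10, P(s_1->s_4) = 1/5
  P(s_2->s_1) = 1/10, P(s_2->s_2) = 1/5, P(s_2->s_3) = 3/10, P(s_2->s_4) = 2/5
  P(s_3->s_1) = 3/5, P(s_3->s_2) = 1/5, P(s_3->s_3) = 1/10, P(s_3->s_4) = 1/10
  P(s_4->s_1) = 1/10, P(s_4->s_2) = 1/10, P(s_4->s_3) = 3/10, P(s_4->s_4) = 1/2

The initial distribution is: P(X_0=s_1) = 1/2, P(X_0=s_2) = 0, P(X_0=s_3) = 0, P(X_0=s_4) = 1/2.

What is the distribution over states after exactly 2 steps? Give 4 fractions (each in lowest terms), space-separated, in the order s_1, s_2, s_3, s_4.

Propagating the distribution step by step (d_{t+1} = d_t * P):
d_0 = (s_1=1/2, s_2=0, s_3=0, s_4=1/2)
  d_1[s_1] = 1/2*3/5 + 0*1/10 + 0*3/5 + 1/2*1/10 = 7/20
  d_1[s_2] = 1/2*1/10 + 0*1/5 + 0*1/5 + 1/2*1/10 = 1/10
  d_1[s_3] = 1/2*1/10 + 0*3/10 + 0*1/10 + 1/2*3/10 = 1/5
  d_1[s_4] = 1/2*1/5 + 0*2/5 + 0*1/10 + 1/2*1/2 = 7/20
d_1 = (s_1=7/20, s_2=1/10, s_3=1/5, s_4=7/20)
  d_2[s_1] = 7/20*3/5 + 1/10*1/10 + 1/5*3/5 + 7/20*1/10 = 3/8
  d_2[s_2] = 7/20*1/10 + 1/10*1/5 + 1/5*1/5 + 7/20*1/10 = 13/100
  d_2[s_3] = 7/20*1/10 + 1/10*3/10 + 1/5*1/10 + 7/20*3/10 = 19/100
  d_2[s_4] = 7/20*1/5 + 1/10*2/5 + 1/5*1/10 + 7/20*1/2 = 61/200
d_2 = (s_1=3/8, s_2=13/100, s_3=19/100, s_4=61/200)

Answer: 3/8 13/100 19/100 61/200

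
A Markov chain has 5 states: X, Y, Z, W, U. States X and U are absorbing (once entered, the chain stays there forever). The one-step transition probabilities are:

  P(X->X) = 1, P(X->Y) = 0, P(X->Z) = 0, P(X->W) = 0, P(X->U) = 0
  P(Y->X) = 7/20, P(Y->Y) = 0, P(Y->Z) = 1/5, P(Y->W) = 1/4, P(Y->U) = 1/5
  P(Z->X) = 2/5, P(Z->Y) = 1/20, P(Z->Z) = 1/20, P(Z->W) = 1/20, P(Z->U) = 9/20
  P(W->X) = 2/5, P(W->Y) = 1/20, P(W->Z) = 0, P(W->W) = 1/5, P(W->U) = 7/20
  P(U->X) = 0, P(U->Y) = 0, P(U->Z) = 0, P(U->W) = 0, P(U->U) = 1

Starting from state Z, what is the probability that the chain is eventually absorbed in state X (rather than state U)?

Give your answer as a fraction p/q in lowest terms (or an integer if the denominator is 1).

Let a_i = P(absorbed in X | start in state i).
Boundary conditions: a_X = 1, a_U = 0.
For each transient state i, a_i = sum_j P(i->j) * a_j:
  a_Y = 7/20*a_X + 0*a_Y + 1/5*a_Z + 1/4*a_W + 1/5*a_U
  a_Z = 2/5*a_X + 1/20*a_Y + 1/20*a_Z + 1/20*a_W + 9/20*a_U
  a_W = 2/5*a_X + 1/20*a_Y + 0*a_Z + 1/5*a_W + 7/20*a_U

Substituting a_X = 1 and a_U = 0, rearrange to (I - Q) a = r where r[i] = P(i -> X):
  [1, -1/5, -1/4] . (a_Y, a_Z, a_W) = 7/20
  [-1/20, 19/20, -1/20] . (a_Y, a_Z, a_W) = 2/5
  [-1/20, 0, 4/5] . (a_Y, a_Z, a_W) = 2/5

Solving yields:
  a_Y = 3432/5917
  a_Z = 2839/5917
  a_W = 3173/5917

Starting state is Z, so the absorption probability is a_Z = 2839/5917.

Answer: 2839/5917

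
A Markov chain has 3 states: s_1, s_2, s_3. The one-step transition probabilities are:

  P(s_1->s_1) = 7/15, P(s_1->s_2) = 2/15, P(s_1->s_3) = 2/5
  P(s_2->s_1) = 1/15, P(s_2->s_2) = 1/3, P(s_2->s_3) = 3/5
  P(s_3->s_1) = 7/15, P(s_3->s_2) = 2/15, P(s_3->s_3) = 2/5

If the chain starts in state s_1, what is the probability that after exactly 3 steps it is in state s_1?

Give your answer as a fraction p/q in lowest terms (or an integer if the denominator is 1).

Answer: 151/375

Derivation:
Computing P^3 by repeated multiplication:
P^1 =
  s_1: [7/15, 2/15, 2/5]
  s_2: [1/15, 1/3, 3/5]
  s_3: [7/15, 2/15, 2/5]
P^2 =
  s_1: [31/75, 4/25, 32/75]
  s_2: [1/3, 1/5, 7/15]
  s_3: [31/75, 4/25, 32/75]
P^3 =
  s_1: [151/375, 62/375, 54/125]
  s_2: [29/75, 13/75, 11/25]
  s_3: [151/375, 62/375, 54/125]

(P^3)[s_1 -> s_1] = 151/375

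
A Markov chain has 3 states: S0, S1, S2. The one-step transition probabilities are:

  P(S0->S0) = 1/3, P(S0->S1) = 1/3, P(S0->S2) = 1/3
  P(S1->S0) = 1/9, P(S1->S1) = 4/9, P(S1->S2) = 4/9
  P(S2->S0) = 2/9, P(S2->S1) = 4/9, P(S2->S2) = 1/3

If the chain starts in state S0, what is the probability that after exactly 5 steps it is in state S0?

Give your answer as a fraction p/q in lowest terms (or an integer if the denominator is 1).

Answer: 3884/19683

Derivation:
Computing P^5 by repeated multiplication:
P^1 =
  S0: [1/3, 1/3, 1/3]
  S1: [1/9, 4/9, 4/9]
  S2: [2/9, 4/9, 1/3]
P^2 =
  S0: [2/9, 11/27, 10/27]
  S1: [5/27, 35/81, 31/81]
  S2: [16/81, 34/81, 31/81]
P^3 =
  S0: [49/243, 34/81, 92/243]
  S1: [142/729, 103/243, 278/729]
  S2: [16/81, 308/729, 277/729]
P^4 =
  S0: [433/2187, 923/2187, 277/729]
  S1: [1291/6561, 2774/6561, 832/2187]
  S2: [1294/6561, 308/729, 2495/6561]
P^5 =
  S0: [3884/19683, 8315/19683, 7484/19683]
  S1: [11639/59049, 24953/59049, 22457/59049]
  S2: [11644/59049, 24950/59049, 2495/6561]

(P^5)[S0 -> S0] = 3884/19683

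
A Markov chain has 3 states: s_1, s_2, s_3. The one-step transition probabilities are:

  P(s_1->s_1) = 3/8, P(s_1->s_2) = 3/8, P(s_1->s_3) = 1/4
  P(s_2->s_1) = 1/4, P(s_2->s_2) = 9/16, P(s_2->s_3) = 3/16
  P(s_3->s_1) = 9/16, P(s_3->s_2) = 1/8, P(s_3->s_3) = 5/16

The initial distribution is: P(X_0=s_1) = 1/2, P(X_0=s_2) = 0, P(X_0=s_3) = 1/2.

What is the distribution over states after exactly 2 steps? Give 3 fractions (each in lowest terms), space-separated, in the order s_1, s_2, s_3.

Propagating the distribution step by step (d_{t+1} = d_t * P):
d_0 = (s_1=1/2, s_2=0, s_3=1/2)
  d_1[s_1] = 1/2*3/8 + 0*1/4 + 1/2*9/16 = 15/32
  d_1[s_2] = 1/2*3/8 + 0*9/16 + 1/2*1/8 = 1/4
  d_1[s_3] = 1/2*1/4 + 0*3/16 + 1/2*5/16 = 9/32
d_1 = (s_1=15/32, s_2=1/4, s_3=9/32)
  d_2[s_1] = 15/32*3/8 + 1/4*1/4 + 9/32*9/16 = 203/512
  d_2[s_2] = 15/32*3/8 + 1/4*9/16 + 9/32*1/8 = 45/128
  d_2[s_3] = 15/32*1/4 + 1/4*3/16 + 9/32*5/16 = 129/512
d_2 = (s_1=203/512, s_2=45/128, s_3=129/512)

Answer: 203/512 45/128 129/512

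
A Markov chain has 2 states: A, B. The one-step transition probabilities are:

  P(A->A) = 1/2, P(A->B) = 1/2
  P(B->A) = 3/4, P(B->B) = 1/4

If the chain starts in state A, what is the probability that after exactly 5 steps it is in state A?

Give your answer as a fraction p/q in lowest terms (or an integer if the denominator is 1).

Computing P^5 by repeated multiplication:
P^1 =
  A: [1/2, 1/2]
  B: [3/4, 1/4]
P^2 =
  A: [5/8, 3/8]
  B: [9/16, 7/16]
P^3 =
  A: [19/32, 13/32]
  B: [39/64, 25/64]
P^4 =
  A: [77/128, 51/128]
  B: [153/256, 103/256]
P^5 =
  A: [307/512, 205/512]
  B: [615/1024, 409/1024]

(P^5)[A -> A] = 307/512

Answer: 307/512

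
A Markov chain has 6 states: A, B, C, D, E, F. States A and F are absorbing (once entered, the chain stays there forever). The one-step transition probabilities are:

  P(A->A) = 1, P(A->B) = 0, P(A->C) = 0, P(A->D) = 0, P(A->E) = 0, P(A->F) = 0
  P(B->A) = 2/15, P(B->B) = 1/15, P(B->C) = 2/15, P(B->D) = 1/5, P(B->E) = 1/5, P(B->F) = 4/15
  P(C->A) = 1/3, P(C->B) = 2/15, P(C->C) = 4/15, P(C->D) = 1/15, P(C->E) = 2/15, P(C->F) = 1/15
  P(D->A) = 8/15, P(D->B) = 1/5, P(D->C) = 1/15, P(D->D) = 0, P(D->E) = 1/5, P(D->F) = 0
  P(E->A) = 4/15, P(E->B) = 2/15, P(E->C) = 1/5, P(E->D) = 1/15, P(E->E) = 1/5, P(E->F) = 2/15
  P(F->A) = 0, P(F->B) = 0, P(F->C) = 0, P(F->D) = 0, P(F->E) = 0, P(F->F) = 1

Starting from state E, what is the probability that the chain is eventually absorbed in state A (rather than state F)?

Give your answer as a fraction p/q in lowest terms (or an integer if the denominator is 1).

Let a_i = P(absorbed in A | start in state i).
Boundary conditions: a_A = 1, a_F = 0.
For each transient state i, a_i = sum_j P(i->j) * a_j:
  a_B = 2/15*a_A + 1/15*a_B + 2/15*a_C + 1/5*a_D + 1/5*a_E + 4/15*a_F
  a_C = 1/3*a_A + 2/15*a_B + 4/15*a_C + 1/15*a_D + 2/15*a_E + 1/15*a_F
  a_D = 8/15*a_A + 1/5*a_B + 1/15*a_C + 0*a_D + 1/5*a_E + 0*a_F
  a_E = 4/15*a_A + 2/15*a_B + 1/5*a_C + 1/15*a_D + 1/5*a_E + 2/15*a_F

Substituting a_A = 1 and a_F = 0, rearrange to (I - Q) a = r where r[i] = P(i -> A):
  [14/15, -2/15, -1/5, -1/5] . (a_B, a_C, a_D, a_E) = 2/15
  [-2/15, 11/15, -1/15, -2/15] . (a_B, a_C, a_D, a_E) = 1/3
  [-1/5, -1/15, 1, -1/5] . (a_B, a_C, a_D, a_E) = 8/15
  [-2/15, -1/5, -1/15, 4/5] . (a_B, a_C, a_D, a_E) = 4/15

Solving yields:
  a_B = 12679/21896
  a_C = 16673/21896
  a_D = 2621/3128
  a_E = 15109/21896

Starting state is E, so the absorption probability is a_E = 15109/21896.

Answer: 15109/21896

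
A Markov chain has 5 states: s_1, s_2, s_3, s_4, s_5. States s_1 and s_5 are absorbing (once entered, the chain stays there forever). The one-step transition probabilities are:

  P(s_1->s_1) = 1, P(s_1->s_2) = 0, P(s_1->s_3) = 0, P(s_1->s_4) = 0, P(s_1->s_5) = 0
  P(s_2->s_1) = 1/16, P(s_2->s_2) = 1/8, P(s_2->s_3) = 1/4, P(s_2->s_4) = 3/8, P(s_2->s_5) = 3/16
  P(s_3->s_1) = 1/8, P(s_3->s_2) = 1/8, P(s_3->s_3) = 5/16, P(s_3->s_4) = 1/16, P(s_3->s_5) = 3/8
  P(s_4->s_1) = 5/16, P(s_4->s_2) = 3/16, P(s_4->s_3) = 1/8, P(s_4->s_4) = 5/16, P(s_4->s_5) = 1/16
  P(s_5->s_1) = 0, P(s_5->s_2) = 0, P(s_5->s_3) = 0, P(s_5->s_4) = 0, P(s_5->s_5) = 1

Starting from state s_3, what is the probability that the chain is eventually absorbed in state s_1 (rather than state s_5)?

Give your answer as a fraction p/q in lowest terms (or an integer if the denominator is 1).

Let a_i = P(absorbed in s_1 | start in state i).
Boundary conditions: a_s_1 = 1, a_s_5 = 0.
For each transient state i, a_i = sum_j P(i->j) * a_j:
  a_s_2 = 1/16*a_s_1 + 1/8*a_s_2 + 1/4*a_s_3 + 3/8*a_s_4 + 3/16*a_s_5
  a_s_3 = 1/8*a_s_1 + 1/8*a_s_2 + 5/16*a_s_3 + 1/16*a_s_4 + 3/8*a_s_5
  a_s_4 = 5/16*a_s_1 + 3/16*a_s_2 + 1/8*a_s_3 + 5/16*a_s_4 + 1/16*a_s_5

Substituting a_s_1 = 1 and a_s_5 = 0, rearrange to (I - Q) a = r where r[i] = P(i -> s_1):
  [7/8, -1/4, -3/8] . (a_s_2, a_s_3, a_s_4) = 1/16
  [-1/8, 11/16, -1/16] . (a_s_2, a_s_3, a_s_4) = 1/8
  [-3/16, -1/8, 11/16] . (a_s_2, a_s_3, a_s_4) = 5/16

Solving yields:
  a_s_2 = 83/192
  a_s_3 = 61/192
  a_s_4 = 121/192

Starting state is s_3, so the absorption probability is a_s_3 = 61/192.

Answer: 61/192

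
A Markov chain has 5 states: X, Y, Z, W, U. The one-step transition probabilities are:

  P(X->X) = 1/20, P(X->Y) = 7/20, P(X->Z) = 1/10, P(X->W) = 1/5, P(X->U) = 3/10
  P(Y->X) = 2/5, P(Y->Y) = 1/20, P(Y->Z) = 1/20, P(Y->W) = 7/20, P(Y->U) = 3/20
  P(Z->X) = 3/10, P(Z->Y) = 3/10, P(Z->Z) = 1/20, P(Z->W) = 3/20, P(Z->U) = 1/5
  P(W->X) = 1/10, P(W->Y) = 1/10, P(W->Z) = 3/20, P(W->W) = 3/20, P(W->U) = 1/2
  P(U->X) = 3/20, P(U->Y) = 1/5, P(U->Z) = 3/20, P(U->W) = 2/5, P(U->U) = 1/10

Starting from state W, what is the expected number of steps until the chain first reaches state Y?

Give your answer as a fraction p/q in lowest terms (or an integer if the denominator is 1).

Let h_i = expected steps to first reach Y from state i.
Boundary: h_Y = 0.
First-step equations for the other states:
  h_X = 1 + 1/20*h_X + 7/20*h_Y + 1/10*h_Z + 1/5*h_W + 3/10*h_U
  h_Z = 1 + 3/10*h_X + 3/10*h_Y + 1/20*h_Z + 3/20*h_W + 1/5*h_U
  h_W = 1 + 1/10*h_X + 1/10*h_Y + 3/20*h_Z + 3/20*h_W + 1/2*h_U
  h_U = 1 + 3/20*h_X + 1/5*h_Y + 3/20*h_Z + 2/5*h_W + 1/10*h_U

Substituting h_Y = 0 and rearranging gives the linear system (I - Q) h = 1:
  [19/20, -1/10, -1/5, -3/10] . (h_X, h_Z, h_W, h_U) = 1
  [-3/10, 19/20, -3/20, -1/5] . (h_X, h_Z, h_W, h_U) = 1
  [-1/10, -3/20, 17/20, -1/2] . (h_X, h_Z, h_W, h_U) = 1
  [-3/20, -3/20, -2/5, 9/10] . (h_X, h_Z, h_W, h_U) = 1

Solving yields:
  h_X = 20652/5009
  h_Z = 21032/5009
  h_W = 26260/5009
  h_U = 24184/5009

Starting state is W, so the expected hitting time is h_W = 26260/5009.

Answer: 26260/5009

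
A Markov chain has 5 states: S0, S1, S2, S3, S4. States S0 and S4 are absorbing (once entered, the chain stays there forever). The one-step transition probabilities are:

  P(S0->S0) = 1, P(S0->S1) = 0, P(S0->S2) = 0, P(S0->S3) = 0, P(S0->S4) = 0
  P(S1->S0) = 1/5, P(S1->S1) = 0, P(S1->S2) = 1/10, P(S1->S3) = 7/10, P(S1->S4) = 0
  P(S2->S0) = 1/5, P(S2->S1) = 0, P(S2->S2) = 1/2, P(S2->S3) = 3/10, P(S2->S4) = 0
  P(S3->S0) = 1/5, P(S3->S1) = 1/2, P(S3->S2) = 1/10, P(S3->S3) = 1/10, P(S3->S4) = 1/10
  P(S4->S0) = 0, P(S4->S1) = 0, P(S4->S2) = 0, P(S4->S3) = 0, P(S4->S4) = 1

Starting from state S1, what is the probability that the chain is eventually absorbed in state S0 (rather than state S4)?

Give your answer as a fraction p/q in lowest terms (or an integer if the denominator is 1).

Answer: 96/115

Derivation:
Let a_i = P(absorbed in S0 | start in state i).
Boundary conditions: a_S0 = 1, a_S4 = 0.
For each transient state i, a_i = sum_j P(i->j) * a_j:
  a_S1 = 1/5*a_S0 + 0*a_S1 + 1/10*a_S2 + 7/10*a_S3 + 0*a_S4
  a_S2 = 1/5*a_S0 + 0*a_S1 + 1/2*a_S2 + 3/10*a_S3 + 0*a_S4
  a_S3 = 1/5*a_S0 + 1/2*a_S1 + 1/10*a_S2 + 1/10*a_S3 + 1/10*a_S4

Substituting a_S0 = 1 and a_S4 = 0, rearrange to (I - Q) a = r where r[i] = P(i -> S0):
  [1, -1/10, -7/10] . (a_S1, a_S2, a_S3) = 1/5
  [0, 1/2, -3/10] . (a_S1, a_S2, a_S3) = 1/5
  [-1/2, -1/10, 9/10] . (a_S1, a_S2, a_S3) = 1/5

Solving yields:
  a_S1 = 96/115
  a_S2 = 20/23
  a_S3 = 18/23

Starting state is S1, so the absorption probability is a_S1 = 96/115.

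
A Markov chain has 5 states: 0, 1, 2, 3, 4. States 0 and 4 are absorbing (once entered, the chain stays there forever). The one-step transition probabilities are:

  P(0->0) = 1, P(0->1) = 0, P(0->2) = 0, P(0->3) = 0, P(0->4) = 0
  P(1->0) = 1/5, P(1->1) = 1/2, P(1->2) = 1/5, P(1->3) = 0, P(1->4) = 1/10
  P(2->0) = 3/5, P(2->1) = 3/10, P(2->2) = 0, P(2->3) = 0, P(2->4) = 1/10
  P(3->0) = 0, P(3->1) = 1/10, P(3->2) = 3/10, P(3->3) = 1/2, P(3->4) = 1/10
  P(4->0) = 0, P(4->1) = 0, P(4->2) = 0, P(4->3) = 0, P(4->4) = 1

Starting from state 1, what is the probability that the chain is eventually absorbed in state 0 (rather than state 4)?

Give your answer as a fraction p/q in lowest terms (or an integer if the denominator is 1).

Let a_i = P(absorbed in 0 | start in state i).
Boundary conditions: a_0 = 1, a_4 = 0.
For each transient state i, a_i = sum_j P(i->j) * a_j:
  a_1 = 1/5*a_0 + 1/2*a_1 + 1/5*a_2 + 0*a_3 + 1/10*a_4
  a_2 = 3/5*a_0 + 3/10*a_1 + 0*a_2 + 0*a_3 + 1/10*a_4
  a_3 = 0*a_0 + 1/10*a_1 + 3/10*a_2 + 1/2*a_3 + 1/10*a_4

Substituting a_0 = 1 and a_4 = 0, rearrange to (I - Q) a = r where r[i] = P(i -> 0):
  [1/2, -1/5, 0] . (a_1, a_2, a_3) = 1/5
  [-3/10, 1, 0] . (a_1, a_2, a_3) = 3/5
  [-1/10, -3/10, 1/2] . (a_1, a_2, a_3) = 0

Solving yields:
  a_1 = 8/11
  a_2 = 9/11
  a_3 = 7/11

Starting state is 1, so the absorption probability is a_1 = 8/11.

Answer: 8/11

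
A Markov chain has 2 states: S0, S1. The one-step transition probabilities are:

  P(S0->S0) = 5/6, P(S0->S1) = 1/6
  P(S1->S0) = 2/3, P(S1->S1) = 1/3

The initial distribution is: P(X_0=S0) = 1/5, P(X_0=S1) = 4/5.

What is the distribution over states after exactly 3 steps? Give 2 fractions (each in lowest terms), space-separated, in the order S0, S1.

Answer: 287/360 73/360

Derivation:
Propagating the distribution step by step (d_{t+1} = d_t * P):
d_0 = (S0=1/5, S1=4/5)
  d_1[S0] = 1/5*5/6 + 4/5*2/3 = 7/10
  d_1[S1] = 1/5*1/6 + 4/5*1/3 = 3/10
d_1 = (S0=7/10, S1=3/10)
  d_2[S0] = 7/10*5/6 + 3/10*2/3 = 47/60
  d_2[S1] = 7/10*1/6 + 3/10*1/3 = 13/60
d_2 = (S0=47/60, S1=13/60)
  d_3[S0] = 47/60*5/6 + 13/60*2/3 = 287/360
  d_3[S1] = 47/60*1/6 + 13/60*1/3 = 73/360
d_3 = (S0=287/360, S1=73/360)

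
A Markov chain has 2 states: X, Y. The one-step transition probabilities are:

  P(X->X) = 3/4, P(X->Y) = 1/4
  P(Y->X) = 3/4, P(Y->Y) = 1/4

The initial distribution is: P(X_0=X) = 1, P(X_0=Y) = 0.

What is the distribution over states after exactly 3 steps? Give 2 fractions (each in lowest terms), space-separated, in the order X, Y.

Propagating the distribution step by step (d_{t+1} = d_t * P):
d_0 = (X=1, Y=0)
  d_1[X] = 1*3/4 + 0*3/4 = 3/4
  d_1[Y] = 1*1/4 + 0*1/4 = 1/4
d_1 = (X=3/4, Y=1/4)
  d_2[X] = 3/4*3/4 + 1/4*3/4 = 3/4
  d_2[Y] = 3/4*1/4 + 1/4*1/4 = 1/4
d_2 = (X=3/4, Y=1/4)
  d_3[X] = 3/4*3/4 + 1/4*3/4 = 3/4
  d_3[Y] = 3/4*1/4 + 1/4*1/4 = 1/4
d_3 = (X=3/4, Y=1/4)

Answer: 3/4 1/4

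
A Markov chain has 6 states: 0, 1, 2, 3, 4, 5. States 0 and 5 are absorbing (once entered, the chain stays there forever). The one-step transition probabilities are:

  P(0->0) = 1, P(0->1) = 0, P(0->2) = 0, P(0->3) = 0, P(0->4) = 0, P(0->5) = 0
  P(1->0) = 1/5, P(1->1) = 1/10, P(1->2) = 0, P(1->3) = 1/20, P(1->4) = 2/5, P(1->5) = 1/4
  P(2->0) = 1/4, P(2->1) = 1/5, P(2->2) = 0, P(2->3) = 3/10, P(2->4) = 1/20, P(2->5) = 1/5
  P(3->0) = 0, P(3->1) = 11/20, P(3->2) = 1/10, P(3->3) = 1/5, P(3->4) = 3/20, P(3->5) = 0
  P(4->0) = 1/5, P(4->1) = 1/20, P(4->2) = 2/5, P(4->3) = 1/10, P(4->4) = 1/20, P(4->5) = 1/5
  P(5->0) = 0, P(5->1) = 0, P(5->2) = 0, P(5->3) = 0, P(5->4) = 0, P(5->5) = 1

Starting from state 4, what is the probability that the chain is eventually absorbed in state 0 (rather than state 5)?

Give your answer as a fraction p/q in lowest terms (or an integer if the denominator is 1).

Let a_i = P(absorbed in 0 | start in state i).
Boundary conditions: a_0 = 1, a_5 = 0.
For each transient state i, a_i = sum_j P(i->j) * a_j:
  a_1 = 1/5*a_0 + 1/10*a_1 + 0*a_2 + 1/20*a_3 + 2/5*a_4 + 1/4*a_5
  a_2 = 1/4*a_0 + 1/5*a_1 + 0*a_2 + 3/10*a_3 + 1/20*a_4 + 1/5*a_5
  a_3 = 0*a_0 + 11/20*a_1 + 1/10*a_2 + 1/5*a_3 + 3/20*a_4 + 0*a_5
  a_4 = 1/5*a_0 + 1/20*a_1 + 2/5*a_2 + 1/10*a_3 + 1/20*a_4 + 1/5*a_5

Substituting a_0 = 1 and a_5 = 0, rearrange to (I - Q) a = r where r[i] = P(i -> 0):
  [9/10, 0, -1/20, -2/5] . (a_1, a_2, a_3, a_4) = 1/5
  [-1/5, 1, -3/10, -1/20] . (a_1, a_2, a_3, a_4) = 1/4
  [-11/20, -1/10, 4/5, -3/20] . (a_1, a_2, a_3, a_4) = 0
  [-1/20, -2/5, -1/10, 19/20] . (a_1, a_2, a_3, a_4) = 1/5

Solving yields:
  a_1 = 6253/13229
  a_2 = 6810/13229
  a_3 = 6398/13229
  a_4 = 6655/13229

Starting state is 4, so the absorption probability is a_4 = 6655/13229.

Answer: 6655/13229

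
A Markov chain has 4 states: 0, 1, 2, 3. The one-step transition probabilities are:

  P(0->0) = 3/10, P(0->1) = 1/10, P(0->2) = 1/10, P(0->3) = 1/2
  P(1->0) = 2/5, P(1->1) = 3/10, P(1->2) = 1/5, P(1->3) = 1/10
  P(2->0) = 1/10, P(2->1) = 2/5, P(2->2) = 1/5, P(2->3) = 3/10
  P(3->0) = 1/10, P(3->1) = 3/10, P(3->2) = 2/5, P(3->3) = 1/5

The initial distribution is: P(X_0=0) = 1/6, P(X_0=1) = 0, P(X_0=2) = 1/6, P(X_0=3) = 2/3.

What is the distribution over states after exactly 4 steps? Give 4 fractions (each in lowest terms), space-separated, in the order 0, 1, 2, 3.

Propagating the distribution step by step (d_{t+1} = d_t * P):
d_0 = (0=1/6, 1=0, 2=1/6, 3=2/3)
  d_1[0] = 1/6*3/10 + 0*2/5 + 1/6*1/10 + 2/3*1/10 = 2/15
  d_1[1] = 1/6*1/10 + 0*3/10 + 1/6*2/5 + 2/3*3/10 = 17/60
  d_1[2] = 1/6*1/10 + 0*1/5 + 1/6*1/5 + 2/3*2/5 = 19/60
  d_1[3] = 1/6*1/2 + 0*1/10 + 1/6*3/10 + 2/3*1/5 = 4/15
d_1 = (0=2/15, 1=17/60, 2=19/60, 3=4/15)
  d_2[0] = 2/15*3/10 + 17/60*2/5 + 19/60*1/10 + 4/15*1/10 = 127/600
  d_2[1] = 2/15*1/10 + 17/60*3/10 + 19/60*2/5 + 4/15*3/10 = 61/200
  d_2[2] = 2/15*1/10 + 17/60*1/5 + 19/60*1/5 + 4/15*2/5 = 6/25
  d_2[3] = 2/15*1/2 + 17/60*1/10 + 19/60*3/10 + 4/15*1/5 = 73/300
d_2 = (0=127/600, 1=61/200, 2=6/25, 3=73/300)
  d_3[0] = 127/600*3/10 + 61/200*2/5 + 6/25*1/10 + 73/300*1/10 = 1403/6000
  d_3[1] = 127/600*1/10 + 61/200*3/10 + 6/25*2/5 + 73/300*3/10 = 169/600
  d_3[2] = 127/600*1/10 + 61/200*1/5 + 6/25*1/5 + 73/300*2/5 = 91/400
  d_3[3] = 127/600*1/2 + 61/200*1/10 + 6/25*3/10 + 73/300*1/5 = 257/1000
d_3 = (0=1403/6000, 1=169/600, 2=91/400, 3=257/1000)
  d_4[0] = 1403/6000*3/10 + 169/600*2/5 + 91/400*1/10 + 257/1000*1/10 = 3469/15000
  d_4[1] = 1403/6000*1/10 + 169/600*3/10 + 91/400*2/5 + 257/1000*3/10 = 16559/60000
  d_4[2] = 1403/6000*1/10 + 169/600*1/5 + 91/400*1/5 + 257/1000*2/5 = 13681/60000
  d_4[3] = 1403/6000*1/2 + 169/600*1/10 + 91/400*3/10 + 257/1000*1/5 = 3971/15000
d_4 = (0=3469/15000, 1=16559/60000, 2=13681/60000, 3=3971/15000)

Answer: 3469/15000 16559/60000 13681/60000 3971/15000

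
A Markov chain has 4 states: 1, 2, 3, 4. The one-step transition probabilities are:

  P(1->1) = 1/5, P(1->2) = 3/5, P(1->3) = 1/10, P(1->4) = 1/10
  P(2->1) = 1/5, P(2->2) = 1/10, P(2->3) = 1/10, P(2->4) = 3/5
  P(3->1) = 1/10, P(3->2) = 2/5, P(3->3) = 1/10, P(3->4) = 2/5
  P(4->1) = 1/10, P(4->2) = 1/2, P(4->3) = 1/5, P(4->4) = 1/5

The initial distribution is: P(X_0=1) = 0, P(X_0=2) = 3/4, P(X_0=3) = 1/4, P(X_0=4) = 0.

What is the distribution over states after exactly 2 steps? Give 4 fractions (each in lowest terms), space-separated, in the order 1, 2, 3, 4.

Propagating the distribution step by step (d_{t+1} = d_t * P):
d_0 = (1=0, 2=3/4, 3=1/4, 4=0)
  d_1[1] = 0*1/5 + 3/4*1/5 + 1/4*1/10 + 0*1/10 = 7/40
  d_1[2] = 0*3/5 + 3/4*1/10 + 1/4*2/5 + 0*1/2 = 7/40
  d_1[3] = 0*1/10 + 3/4*1/10 + 1/4*1/10 + 0*1/5 = 1/10
  d_1[4] = 0*1/10 + 3/4*3/5 + 1/4*2/5 + 0*1/5 = 11/20
d_1 = (1=7/40, 2=7/40, 3=1/10, 4=11/20)
  d_2[1] = 7/40*1/5 + 7/40*1/5 + 1/10*1/10 + 11/20*1/10 = 27/200
  d_2[2] = 7/40*3/5 + 7/40*1/10 + 1/10*2/5 + 11/20*1/2 = 7/16
  d_2[3] = 7/40*1/10 + 7/40*1/10 + 1/10*1/10 + 11/20*1/5 = 31/200
  d_2[4] = 7/40*1/10 + 7/40*3/5 + 1/10*2/5 + 11/20*1/5 = 109/400
d_2 = (1=27/200, 2=7/16, 3=31/200, 4=109/400)

Answer: 27/200 7/16 31/200 109/400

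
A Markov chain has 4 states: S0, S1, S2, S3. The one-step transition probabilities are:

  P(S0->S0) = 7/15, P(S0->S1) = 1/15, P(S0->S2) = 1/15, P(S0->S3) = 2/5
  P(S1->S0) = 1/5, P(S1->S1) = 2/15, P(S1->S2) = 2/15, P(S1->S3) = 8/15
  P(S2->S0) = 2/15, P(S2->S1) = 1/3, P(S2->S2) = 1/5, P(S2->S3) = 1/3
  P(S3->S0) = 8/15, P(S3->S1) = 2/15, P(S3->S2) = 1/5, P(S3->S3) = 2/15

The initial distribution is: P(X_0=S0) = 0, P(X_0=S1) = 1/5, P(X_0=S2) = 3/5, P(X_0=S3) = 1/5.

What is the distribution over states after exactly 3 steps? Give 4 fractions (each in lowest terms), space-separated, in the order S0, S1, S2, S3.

Answer: 6689/16875 2362/16875 2392/16875 5432/16875

Derivation:
Propagating the distribution step by step (d_{t+1} = d_t * P):
d_0 = (S0=0, S1=1/5, S2=3/5, S3=1/5)
  d_1[S0] = 0*7/15 + 1/5*1/5 + 3/5*2/15 + 1/5*8/15 = 17/75
  d_1[S1] = 0*1/15 + 1/5*2/15 + 3/5*1/3 + 1/5*2/15 = 19/75
  d_1[S2] = 0*1/15 + 1/5*2/15 + 3/5*1/5 + 1/5*1/5 = 14/75
  d_1[S3] = 0*2/5 + 1/5*8/15 + 3/5*1/3 + 1/5*2/15 = 1/3
d_1 = (S0=17/75, S1=19/75, S2=14/75, S3=1/3)
  d_2[S0] = 17/75*7/15 + 19/75*1/5 + 14/75*2/15 + 1/3*8/15 = 404/1125
  d_2[S1] = 17/75*1/15 + 19/75*2/15 + 14/75*1/3 + 1/3*2/15 = 7/45
  d_2[S2] = 17/75*1/15 + 19/75*2/15 + 14/75*1/5 + 1/3*1/5 = 172/1125
  d_2[S3] = 17/75*2/5 + 19/75*8/15 + 14/75*1/3 + 1/3*2/15 = 374/1125
d_2 = (S0=404/1125, S1=7/45, S2=172/1125, S3=374/1125)
  d_3[S0] = 404/1125*7/15 + 7/45*1/5 + 172/1125*2/15 + 374/1125*8/15 = 6689/16875
  d_3[S1] = 404/1125*1/15 + 7/45*2/15 + 172/1125*1/3 + 374/1125*2/15 = 2362/16875
  d_3[S2] = 404/1125*1/15 + 7/45*2/15 + 172/1125*1/5 + 374/1125*1/5 = 2392/16875
  d_3[S3] = 404/1125*2/5 + 7/45*8/15 + 172/1125*1/3 + 374/1125*2/15 = 5432/16875
d_3 = (S0=6689/16875, S1=2362/16875, S2=2392/16875, S3=5432/16875)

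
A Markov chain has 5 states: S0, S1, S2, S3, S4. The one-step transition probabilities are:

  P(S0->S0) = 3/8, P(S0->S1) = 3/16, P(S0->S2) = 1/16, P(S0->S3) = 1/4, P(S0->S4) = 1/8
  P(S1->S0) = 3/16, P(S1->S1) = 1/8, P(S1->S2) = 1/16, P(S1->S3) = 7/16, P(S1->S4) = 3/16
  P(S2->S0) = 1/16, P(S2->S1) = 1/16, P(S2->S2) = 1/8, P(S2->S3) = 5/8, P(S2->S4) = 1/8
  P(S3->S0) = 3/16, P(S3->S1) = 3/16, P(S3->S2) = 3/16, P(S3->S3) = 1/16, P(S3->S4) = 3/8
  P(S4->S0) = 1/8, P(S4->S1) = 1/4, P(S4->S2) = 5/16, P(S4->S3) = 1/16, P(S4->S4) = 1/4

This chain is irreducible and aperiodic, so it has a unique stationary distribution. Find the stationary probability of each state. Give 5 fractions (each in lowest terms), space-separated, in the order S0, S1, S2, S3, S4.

Answer: 12510/66353 1620/9479 10677/66353 2393/9479 15075/66353

Derivation:
The stationary distribution satisfies pi = pi * P, i.e.:
  pi_S0 = 3/8*pi_S0 + 3/16*pi_S1 + 1/16*pi_S2 + 3/16*pi_S3 + 1/8*pi_S4
  pi_S1 = 3/16*pi_S0 + 1/8*pi_S1 + 1/16*pi_S2 + 3/16*pi_S3 + 1/4*pi_S4
  pi_S2 = 1/16*pi_S0 + 1/16*pi_S1 + 1/8*pi_S2 + 3/16*pi_S3 + 5/16*pi_S4
  pi_S3 = 1/4*pi_S0 + 7/16*pi_S1 + 5/8*pi_S2 + 1/16*pi_S3 + 1/16*pi_S4
  pi_S4 = 1/8*pi_S0 + 3/16*pi_S1 + 1/8*pi_S2 + 3/8*pi_S3 + 1/4*pi_S4
with normalization: pi_S0 + pi_S1 + pi_S2 + pi_S3 + pi_S4 = 1.

Using the first 4 balance equations plus normalization, the linear system A*pi = b is:
  [-5/8, 3/16, 1/16, 3/16, 1/8] . pi = 0
  [3/16, -7/8, 1/16, 3/16, 1/4] . pi = 0
  [1/16, 1/16, -7/8, 3/16, 5/16] . pi = 0
  [1/4, 7/16, 5/8, -15/16, 1/16] . pi = 0
  [1, 1, 1, 1, 1] . pi = 1

Solving yields:
  pi_S0 = 12510/66353
  pi_S1 = 1620/9479
  pi_S2 = 10677/66353
  pi_S3 = 2393/9479
  pi_S4 = 15075/66353

Verification (pi * P):
  12510/66353*3/8 + 1620/9479*3/16 + 10677/66353*1/16 + 2393/9479*3/16 + 15075/66353*1/8 = 12510/66353 = pi_S0  (ok)
  12510/66353*3/16 + 1620/9479*1/8 + 10677/66353*1/16 + 2393/9479*3/16 + 15075/66353*1/4 = 1620/9479 = pi_S1  (ok)
  12510/66353*1/16 + 1620/9479*1/16 + 10677/66353*1/8 + 2393/9479*3/16 + 15075/66353*5/16 = 10677/66353 = pi_S2  (ok)
  12510/66353*1/4 + 1620/9479*7/16 + 10677/66353*5/8 + 2393/9479*1/16 + 15075/66353*1/16 = 2393/9479 = pi_S3  (ok)
  12510/66353*1/8 + 1620/9479*3/16 + 10677/66353*1/8 + 2393/9479*3/8 + 15075/66353*1/4 = 15075/66353 = pi_S4  (ok)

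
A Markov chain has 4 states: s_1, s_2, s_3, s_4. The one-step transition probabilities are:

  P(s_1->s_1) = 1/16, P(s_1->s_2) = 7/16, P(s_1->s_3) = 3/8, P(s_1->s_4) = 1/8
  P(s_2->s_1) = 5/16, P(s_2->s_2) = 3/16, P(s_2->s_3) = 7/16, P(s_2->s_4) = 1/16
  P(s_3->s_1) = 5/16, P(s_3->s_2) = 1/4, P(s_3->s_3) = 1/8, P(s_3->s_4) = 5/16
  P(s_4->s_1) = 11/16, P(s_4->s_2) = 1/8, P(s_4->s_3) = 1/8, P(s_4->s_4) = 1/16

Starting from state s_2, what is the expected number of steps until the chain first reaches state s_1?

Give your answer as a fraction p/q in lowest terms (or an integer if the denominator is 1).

Answer: 2848/1037

Derivation:
Let h_i = expected steps to first reach s_1 from state i.
Boundary: h_s_1 = 0.
First-step equations for the other states:
  h_s_2 = 1 + 5/16*h_s_1 + 3/16*h_s_2 + 7/16*h_s_3 + 1/16*h_s_4
  h_s_3 = 1 + 5/16*h_s_1 + 1/4*h_s_2 + 1/8*h_s_3 + 5/16*h_s_4
  h_s_4 = 1 + 11/16*h_s_1 + 1/8*h_s_2 + 1/8*h_s_3 + 1/16*h_s_4

Substituting h_s_1 = 0 and rearranging gives the linear system (I - Q) h = 1:
  [13/16, -7/16, -1/16] . (h_s_2, h_s_3, h_s_4) = 1
  [-1/4, 7/8, -5/16] . (h_s_2, h_s_3, h_s_4) = 1
  [-1/8, -1/8, 15/16] . (h_s_2, h_s_3, h_s_4) = 1

Solving yields:
  h_s_2 = 2848/1037
  h_s_3 = 2656/1037
  h_s_4 = 1840/1037

Starting state is s_2, so the expected hitting time is h_s_2 = 2848/1037.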